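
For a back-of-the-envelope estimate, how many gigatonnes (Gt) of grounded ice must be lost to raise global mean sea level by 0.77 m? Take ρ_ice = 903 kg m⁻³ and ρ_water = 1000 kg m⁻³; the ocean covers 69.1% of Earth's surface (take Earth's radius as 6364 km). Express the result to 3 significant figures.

≈ 2.71×10^5 Gt

Required water volume = Δh × A = 0.77 m × 3.52×10^14 m² = 2.708×10^14 m³.
ρ_w = 1000 kg m⁻³, so the mass of water = 2.708×10^14 m³ × 1000 kg m⁻³ = 2.708×10^17 kg = 2.71×10^5 Gt (and the same mass of ice, by conservation).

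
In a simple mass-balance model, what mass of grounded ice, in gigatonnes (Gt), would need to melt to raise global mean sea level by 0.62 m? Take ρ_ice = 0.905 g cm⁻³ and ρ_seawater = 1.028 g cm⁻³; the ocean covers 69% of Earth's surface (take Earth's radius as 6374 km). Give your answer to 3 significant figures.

≈ 2.25×10^5 Gt

Required water volume = Δh × A = 0.62 m × 3.52×10^14 m² = 2.184×10^14 m³.
ρ_w = 1.028 g cm⁻³ = 1028 kg m⁻³, so the mass of water = 2.184×10^14 m³ × 1028 kg m⁻³ = 2.245×10^17 kg = 2.25×10^5 Gt (and the same mass of ice, by conservation).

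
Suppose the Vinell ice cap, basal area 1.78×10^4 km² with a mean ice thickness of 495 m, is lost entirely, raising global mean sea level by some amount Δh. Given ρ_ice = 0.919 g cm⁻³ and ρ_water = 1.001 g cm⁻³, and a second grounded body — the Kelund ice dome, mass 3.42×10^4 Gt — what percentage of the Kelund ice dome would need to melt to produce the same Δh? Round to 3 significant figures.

≈ 23.7 %

Equal sea-level rise means equal mass of meltwater, i.e. equal mass of ice lost.
Ice mass of Vinell: 8.097×10^15 kg; ice mass of Kelund: 3.420×10^16 kg.
Fraction required = 8.097×10^15 / 3.420×10^16 = 0.237 → 23.7 %.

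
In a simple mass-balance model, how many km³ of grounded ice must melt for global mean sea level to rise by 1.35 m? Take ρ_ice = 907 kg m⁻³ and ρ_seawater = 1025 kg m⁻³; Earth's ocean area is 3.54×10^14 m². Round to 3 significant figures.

≈ 5.40×10^5 km³

Required water volume = Δh × A = 1.35 m × 3.54×10^14 m² = 4.779×10^14 m³ = 4.779×10^5 km³.
Ice volume = water volume × ρ_w/ρ_ice = 4.779×10^5 × 1025/907 = 5.40×10^5 km³.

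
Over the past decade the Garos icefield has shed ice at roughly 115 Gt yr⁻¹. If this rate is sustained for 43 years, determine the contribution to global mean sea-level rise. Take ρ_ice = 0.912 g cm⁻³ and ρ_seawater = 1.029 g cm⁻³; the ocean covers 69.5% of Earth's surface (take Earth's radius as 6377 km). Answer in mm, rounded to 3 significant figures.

Total mass lost = 115 Gt/yr × 43 yr = 4945 Gt = 4.945×10^15 kg.
ρ_w = 1.029 g cm⁻³ = 1029 kg m⁻³, so water volume = 4.945×10^15 / 1029 = 4.806×10^12 m³.
Δh = 4.806×10^12 / 3.55×10^14 = 0.0135 m = 13.5 mm.

≈ 13.5 mm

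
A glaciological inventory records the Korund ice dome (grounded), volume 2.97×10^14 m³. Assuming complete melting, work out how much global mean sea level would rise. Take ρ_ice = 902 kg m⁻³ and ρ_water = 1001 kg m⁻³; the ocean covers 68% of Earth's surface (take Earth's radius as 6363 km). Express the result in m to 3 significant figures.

Korund: 2.97×10^14 m³ × (902/1001) = 2.676×10^14 m³ of water.
Spread over 3.46×10^14 m² of ocean, Δh = 2.676×10^14 / 3.46×10^14 = 0.774 m.

≈ 0.774 m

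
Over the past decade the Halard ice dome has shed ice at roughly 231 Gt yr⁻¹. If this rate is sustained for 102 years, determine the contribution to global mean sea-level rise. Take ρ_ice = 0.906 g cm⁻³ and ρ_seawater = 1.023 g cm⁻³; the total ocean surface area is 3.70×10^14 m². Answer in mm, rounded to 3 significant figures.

Total mass lost = 231 Gt/yr × 102 yr = 2.356×10^4 Gt = 2.356×10^16 kg.
ρ_w = 1.023 g cm⁻³ = 1023 kg m⁻³, so water volume = 2.356×10^16 / 1023 = 2.303×10^13 m³.
Δh = 2.303×10^13 / 3.70×10^14 = 0.0622 m = 62.2 mm.

≈ 62.2 mm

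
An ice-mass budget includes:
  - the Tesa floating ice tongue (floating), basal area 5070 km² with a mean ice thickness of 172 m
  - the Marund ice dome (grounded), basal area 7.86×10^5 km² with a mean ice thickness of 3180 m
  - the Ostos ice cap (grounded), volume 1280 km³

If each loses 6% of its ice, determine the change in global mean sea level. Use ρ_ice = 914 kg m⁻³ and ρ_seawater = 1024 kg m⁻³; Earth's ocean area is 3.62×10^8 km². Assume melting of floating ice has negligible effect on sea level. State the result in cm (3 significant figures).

≈ 37.0 cm

The Tesa floating ice tongue is floating and already displaces its own weight of water, so its melt adds essentially nothing to sea level.
Marund: ice volume = 7.86×10^5 km² × 3180 m = 2.499×10^6 km³; 0.06 × 2.499×10^6 × (914/1024) = 1.339×10^5 km³ of water.
Ostos: 0.06 × 1280 km³ × (914/1024) = 68.55 km³ of water.
Total added water ≈ 1.339×10^14 m³ over 3.62×10^14 m² → Δh = 0.370 m = 37.0 cm.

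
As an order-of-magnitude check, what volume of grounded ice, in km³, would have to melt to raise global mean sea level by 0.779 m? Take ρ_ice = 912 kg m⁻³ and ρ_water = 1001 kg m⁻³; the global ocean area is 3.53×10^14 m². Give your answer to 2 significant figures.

≈ 3.0×10^5 km³

Required water volume = Δh × A = 0.779 m × 3.53×10^14 m² = 2.750×10^14 m³ = 2.750×10^5 km³.
Ice volume = water volume × ρ_w/ρ_ice = 2.750×10^5 × 1001/912 = 3.0×10^5 km³.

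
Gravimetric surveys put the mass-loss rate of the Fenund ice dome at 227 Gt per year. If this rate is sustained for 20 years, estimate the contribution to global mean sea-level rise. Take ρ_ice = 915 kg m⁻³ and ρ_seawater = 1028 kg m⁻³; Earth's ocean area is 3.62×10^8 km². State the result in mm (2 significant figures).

≈ 12 mm

Total mass lost = 227 Gt/yr × 20 yr = 4540 Gt = 4.540×10^15 kg.
ρ_w = 1028 kg m⁻³, so water volume = 4.540×10^15 / 1028 = 4.416×10^12 m³.
Δh = 4.416×10^12 / 3.62×10^14 = 0.0122 m = 12 mm.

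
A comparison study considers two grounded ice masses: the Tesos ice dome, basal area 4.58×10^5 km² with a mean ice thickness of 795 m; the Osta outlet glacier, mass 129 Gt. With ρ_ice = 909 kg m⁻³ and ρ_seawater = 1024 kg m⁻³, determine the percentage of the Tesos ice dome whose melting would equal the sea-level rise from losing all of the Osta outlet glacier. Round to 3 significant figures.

≈ 0.0390 %

Equal sea-level rise means equal mass of meltwater, i.e. equal mass of ice lost.
Ice mass of Osta: 1.290×10^14 kg; ice mass of Tesos: 3.310×10^17 kg.
Fraction required = 1.290×10^14 / 3.310×10^17 = 3.90×10^-4 → 0.0390 %.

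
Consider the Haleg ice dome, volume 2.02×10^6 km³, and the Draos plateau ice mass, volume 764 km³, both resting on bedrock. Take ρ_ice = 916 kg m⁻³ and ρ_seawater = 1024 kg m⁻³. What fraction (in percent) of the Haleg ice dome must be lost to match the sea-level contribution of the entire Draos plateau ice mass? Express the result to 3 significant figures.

≈ 0.0378 %

Equal sea-level rise means equal mass of meltwater, i.e. equal mass of ice lost.
Ice mass of Draos: 6.998×10^14 kg; ice mass of Haleg: 1.850×10^18 kg.
Fraction required = 6.998×10^14 / 1.850×10^18 = 3.78×10^-4 → 0.0378 %.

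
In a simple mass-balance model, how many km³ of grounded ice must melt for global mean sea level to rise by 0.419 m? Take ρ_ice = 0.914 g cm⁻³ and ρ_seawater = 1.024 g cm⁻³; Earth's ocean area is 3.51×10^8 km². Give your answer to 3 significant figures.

≈ 1.65×10^5 km³

Required water volume = Δh × A = 0.419 m × 3.51×10^14 m² = 1.471×10^14 m³ = 1.471×10^5 km³.
Ice volume = water volume × ρ_w/ρ_ice = 1.471×10^5 × 1024/914 = 1.65×10^5 km³.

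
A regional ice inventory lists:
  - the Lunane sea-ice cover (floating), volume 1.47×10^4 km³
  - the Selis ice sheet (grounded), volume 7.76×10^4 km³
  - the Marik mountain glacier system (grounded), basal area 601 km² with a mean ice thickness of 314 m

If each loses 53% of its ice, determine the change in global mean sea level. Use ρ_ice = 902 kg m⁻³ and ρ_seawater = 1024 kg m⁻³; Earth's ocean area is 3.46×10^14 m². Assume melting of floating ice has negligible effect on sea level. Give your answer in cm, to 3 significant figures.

The Lunane sea-ice cover is floating and already displaces its own weight of water, so its melt adds essentially nothing to sea level.
Selis: 0.53 × 7.76×10^4 km³ × (902/1024) = 3.623×10^4 km³ of water.
Marik: ice volume = 601 km² × 314 m = 188.7 km³; 0.53 × 188.7 × (902/1024) = 88.10 km³ of water.
Total added water ≈ 3.632×10^13 m³ over 3.46×10^14 m² → Δh = 0.105 m = 10.5 cm.

≈ 10.5 cm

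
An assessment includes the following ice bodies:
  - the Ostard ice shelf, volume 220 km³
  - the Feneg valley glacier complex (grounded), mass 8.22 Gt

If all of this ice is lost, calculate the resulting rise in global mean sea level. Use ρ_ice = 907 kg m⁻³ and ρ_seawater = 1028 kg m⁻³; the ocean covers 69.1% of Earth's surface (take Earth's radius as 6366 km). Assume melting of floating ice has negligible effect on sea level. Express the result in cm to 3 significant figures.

≈ 2.27×10^-3 cm

The Ostard ice shelf is floating and already displaces its own weight of water, so its melt adds essentially nothing to sea level.
Feneg: 8.22 Gt = 8.220×10^12 kg; dividing by ρ_w = 1028 kg m⁻³ gives 7.996×10^9 m³ of water.
Total added water ≈ 7.996×10^9 m³ over 3.52×10^14 m² → Δh = 2.27×10^-5 m = 2.27×10^-3 cm.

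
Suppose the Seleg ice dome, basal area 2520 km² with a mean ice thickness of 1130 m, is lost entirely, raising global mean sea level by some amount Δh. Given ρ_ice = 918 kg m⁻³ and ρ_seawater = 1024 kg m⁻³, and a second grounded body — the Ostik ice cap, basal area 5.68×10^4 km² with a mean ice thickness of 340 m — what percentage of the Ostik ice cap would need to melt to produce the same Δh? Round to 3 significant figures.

Equal sea-level rise means equal mass of meltwater, i.e. equal mass of ice lost.
Ice mass of Seleg: 2.614×10^15 kg; ice mass of Ostik: 1.773×10^16 kg.
Fraction required = 2.614×10^15 / 1.773×10^16 = 0.147 → 14.7 %.

≈ 14.7 %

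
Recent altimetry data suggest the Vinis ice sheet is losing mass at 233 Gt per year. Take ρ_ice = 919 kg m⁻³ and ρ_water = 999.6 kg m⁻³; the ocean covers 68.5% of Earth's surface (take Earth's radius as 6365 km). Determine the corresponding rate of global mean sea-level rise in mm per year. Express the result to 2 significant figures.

≈ 0.67 mm/yr

ρ_w = 999.6 kg m⁻³. Annual water volume added = 233 Gt / ρ_w = 2.330×10^14 kg / 999.6 kg m⁻³ = 2.331×10^11 m³.
Δh per year = 2.331×10^11 / 3.49×10^14 = 6.68×10^-4 m = 0.67 mm.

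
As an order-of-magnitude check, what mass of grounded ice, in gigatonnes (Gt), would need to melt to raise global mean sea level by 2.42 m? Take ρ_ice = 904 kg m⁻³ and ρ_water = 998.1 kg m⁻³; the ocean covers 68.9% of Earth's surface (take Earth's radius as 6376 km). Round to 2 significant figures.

Required water volume = Δh × A = 2.42 m × 3.52×10^14 m² = 8.518×10^14 m³.
ρ_w = 998.1 kg m⁻³, so the mass of water = 8.518×10^14 m³ × 998.1 kg m⁻³ = 8.502×10^17 kg = 8.5×10^5 Gt (and the same mass of ice, by conservation).

≈ 8.5×10^5 Gt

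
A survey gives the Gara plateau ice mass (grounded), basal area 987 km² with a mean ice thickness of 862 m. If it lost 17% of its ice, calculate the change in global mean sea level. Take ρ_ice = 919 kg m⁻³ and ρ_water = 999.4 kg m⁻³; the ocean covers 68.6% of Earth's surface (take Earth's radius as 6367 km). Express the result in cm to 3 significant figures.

Gara: ice volume = 987 km² × 862 m = 850.8 km³; 0.17 × 850.8 × (919/999.4) = 133.0 km³ of water.
Spread over 3.49×10^14 m² of ocean, Δh = 1.330×10^11 / 3.49×10^14 = 3.81×10^-4 m = 0.0381 cm.

≈ 0.0381 cm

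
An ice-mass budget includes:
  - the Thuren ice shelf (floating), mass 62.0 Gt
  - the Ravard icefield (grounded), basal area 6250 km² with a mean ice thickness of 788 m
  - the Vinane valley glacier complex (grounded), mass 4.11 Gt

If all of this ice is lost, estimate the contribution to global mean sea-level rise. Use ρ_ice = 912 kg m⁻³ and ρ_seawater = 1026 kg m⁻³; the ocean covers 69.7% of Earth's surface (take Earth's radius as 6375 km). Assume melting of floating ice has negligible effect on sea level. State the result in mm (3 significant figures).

The Thuren ice shelf is floating and already displaces its own weight of water, so its melt adds essentially nothing to sea level.
Ravard: ice volume = 6250 km² × 788 m = 4925 km³; 4925 × (912/1026) = 4378 km³ of water.
Vinane: 4.11 Gt = 4.110×10^12 kg; dividing by ρ_w = 1026 kg m⁻³ gives 4.006×10^9 m³ of water.
Total added water ≈ 4.382×10^12 m³ over 3.56×10^14 m² → Δh = 0.0123 m = 12.3 mm.

≈ 12.3 mm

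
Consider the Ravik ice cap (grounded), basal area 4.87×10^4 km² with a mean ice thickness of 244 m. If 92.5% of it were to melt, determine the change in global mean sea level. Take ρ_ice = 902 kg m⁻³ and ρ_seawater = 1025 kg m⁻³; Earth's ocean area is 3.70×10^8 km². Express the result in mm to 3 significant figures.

Ravik: ice volume = 4.87×10^4 km² × 244 m = 1.188×10^4 km³; 0.925 × 1.188×10^4 × (902/1025) = 9673 km³ of water.
Spread over 3.70×10^14 m² of ocean, Δh = 9.673×10^12 / 3.70×10^14 = 0.0261 m = 26.1 mm.

≈ 26.1 mm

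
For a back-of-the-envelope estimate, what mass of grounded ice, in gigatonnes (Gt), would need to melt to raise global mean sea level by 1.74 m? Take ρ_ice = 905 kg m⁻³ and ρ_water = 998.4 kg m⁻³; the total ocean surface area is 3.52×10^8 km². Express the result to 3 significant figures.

≈ 6.12×10^5 Gt

Required water volume = Δh × A = 1.74 m × 3.52×10^14 m² = 6.125×10^14 m³.
ρ_w = 998.4 kg m⁻³, so the mass of water = 6.125×10^14 m³ × 998.4 kg m⁻³ = 6.115×10^17 kg = 6.12×10^5 Gt (and the same mass of ice, by conservation).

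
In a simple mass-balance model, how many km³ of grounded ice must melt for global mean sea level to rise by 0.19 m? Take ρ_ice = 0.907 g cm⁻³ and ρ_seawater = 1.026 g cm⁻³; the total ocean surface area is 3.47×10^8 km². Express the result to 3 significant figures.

Required water volume = Δh × A = 0.19 m × 3.47×10^14 m² = 6.593×10^13 m³ = 6.593×10^4 km³.
Ice volume = water volume × ρ_w/ρ_ice = 6.593×10^4 × 1026/907 = 7.46×10^4 km³.

≈ 7.46×10^4 km³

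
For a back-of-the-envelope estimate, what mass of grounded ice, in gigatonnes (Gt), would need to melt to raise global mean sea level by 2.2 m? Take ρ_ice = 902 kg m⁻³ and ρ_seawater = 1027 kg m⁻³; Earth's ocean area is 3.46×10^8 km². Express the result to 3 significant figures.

≈ 7.82×10^5 Gt

Required water volume = Δh × A = 2.2 m × 3.46×10^14 m² = 7.612×10^14 m³.
ρ_w = 1027 kg m⁻³, so the mass of water = 7.612×10^14 m³ × 1027 kg m⁻³ = 7.818×10^17 kg = 7.82×10^5 Gt (and the same mass of ice, by conservation).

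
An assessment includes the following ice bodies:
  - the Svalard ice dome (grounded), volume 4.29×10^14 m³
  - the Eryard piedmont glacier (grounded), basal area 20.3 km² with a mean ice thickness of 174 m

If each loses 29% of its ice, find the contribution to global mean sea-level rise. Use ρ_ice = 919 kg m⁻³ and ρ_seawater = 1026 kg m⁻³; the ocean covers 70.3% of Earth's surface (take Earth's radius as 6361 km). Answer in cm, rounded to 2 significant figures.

Svalard: 0.29 × 4.29×10^14 m³ × (919/1026) = 1.114×10^14 m³ of water.
Eryard: ice volume = 20.3 km² × 174 m = 3.532 km³; 0.29 × 3.532 × (919/1026) = 0.9175 km³ of water.
Total added water ≈ 1.114×10^14 m³ over 3.57×10^14 m² → Δh = 0.312 m = 31 cm.

≈ 31 cm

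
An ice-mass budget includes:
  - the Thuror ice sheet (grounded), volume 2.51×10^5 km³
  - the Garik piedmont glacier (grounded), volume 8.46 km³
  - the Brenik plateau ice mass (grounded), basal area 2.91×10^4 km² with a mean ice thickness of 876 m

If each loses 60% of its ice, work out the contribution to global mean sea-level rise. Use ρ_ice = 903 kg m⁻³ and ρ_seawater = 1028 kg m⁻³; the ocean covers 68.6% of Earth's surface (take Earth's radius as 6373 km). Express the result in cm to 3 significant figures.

Thuror: 0.6 × 2.51×10^5 km³ × (903/1028) = 1.323×10^5 km³ of water.
Garik: 0.6 × 8.46 km³ × (903/1028) = 4.459 km³ of water.
Brenik: ice volume = 2.91×10^4 km² × 876 m = 2.549×10^4 km³; 0.6 × 2.549×10^4 × (903/1028) = 1.344×10^4 km³ of water.
Total added water ≈ 1.457×10^14 m³ over 3.50×10^14 m² → Δh = 0.416 m = 41.6 cm.

≈ 41.6 cm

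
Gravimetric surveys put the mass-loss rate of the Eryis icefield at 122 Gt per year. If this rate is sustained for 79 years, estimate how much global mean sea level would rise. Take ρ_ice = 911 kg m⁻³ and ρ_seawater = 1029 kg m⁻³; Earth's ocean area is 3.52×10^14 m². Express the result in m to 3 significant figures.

≈ 0.0266 m

Total mass lost = 122 Gt/yr × 79 yr = 9638 Gt = 9.638×10^15 kg.
ρ_w = 1029 kg m⁻³, so water volume = 9.638×10^15 / 1029 = 9.366×10^12 m³.
Δh = 9.366×10^12 / 3.52×10^14 = 0.0266 m.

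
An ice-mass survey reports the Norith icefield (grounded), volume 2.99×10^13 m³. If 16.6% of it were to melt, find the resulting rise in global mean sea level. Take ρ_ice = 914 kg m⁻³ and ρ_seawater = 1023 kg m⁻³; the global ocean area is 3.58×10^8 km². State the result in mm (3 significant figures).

≈ 12.4 mm

Norith: 0.166 × 2.99×10^13 m³ × (914/1023) = 4.435×10^12 m³ of water.
Spread over 3.58×10^14 m² of ocean, Δh = 4.435×10^12 / 3.58×10^14 = 0.0124 m = 12.4 mm.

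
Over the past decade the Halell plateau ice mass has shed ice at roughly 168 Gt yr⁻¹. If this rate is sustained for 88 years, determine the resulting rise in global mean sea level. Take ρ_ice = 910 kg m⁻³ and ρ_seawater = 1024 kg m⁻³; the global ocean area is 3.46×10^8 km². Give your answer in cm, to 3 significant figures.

≈ 4.17 cm

Total mass lost = 168 Gt/yr × 88 yr = 1.478×10^4 Gt = 1.478×10^16 kg.
ρ_w = 1024 kg m⁻³, so water volume = 1.478×10^16 / 1024 = 1.444×10^13 m³.
Δh = 1.444×10^13 / 3.46×10^14 = 0.0417 m = 4.17 cm.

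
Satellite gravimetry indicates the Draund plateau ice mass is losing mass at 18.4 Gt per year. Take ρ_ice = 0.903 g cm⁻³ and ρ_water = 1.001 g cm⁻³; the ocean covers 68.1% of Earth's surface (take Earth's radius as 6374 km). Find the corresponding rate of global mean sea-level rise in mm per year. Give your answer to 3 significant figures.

ρ_w = 1.001 g cm⁻³ = 1001 kg m⁻³. Annual water volume added = 18.4 Gt / ρ_w = 1.840×10^13 kg / 1001 kg m⁻³ = 1.838×10^10 m³.
Δh per year = 1.838×10^10 / 3.48×10^14 = 5.29×10^-5 m = 0.0529 mm.

≈ 0.0529 mm/yr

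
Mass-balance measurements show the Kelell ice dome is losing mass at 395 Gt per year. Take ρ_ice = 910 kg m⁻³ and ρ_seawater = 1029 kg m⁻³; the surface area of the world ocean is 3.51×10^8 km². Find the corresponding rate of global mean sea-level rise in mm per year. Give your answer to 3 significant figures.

≈ 1.09 mm/yr

ρ_w = 1029 kg m⁻³. Annual water volume added = 395 Gt / ρ_w = 3.950×10^14 kg / 1029 kg m⁻³ = 3.839×10^11 m³.
Δh per year = 3.839×10^11 / 3.51×10^14 = 1.09×10^-3 m = 1.09 mm.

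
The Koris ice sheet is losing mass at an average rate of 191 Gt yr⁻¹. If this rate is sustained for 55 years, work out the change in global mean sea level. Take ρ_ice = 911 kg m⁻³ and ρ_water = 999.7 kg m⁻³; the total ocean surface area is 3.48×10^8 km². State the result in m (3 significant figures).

Total mass lost = 191 Gt/yr × 55 yr = 1.050×10^4 Gt = 1.050×10^16 kg.
ρ_w = 999.7 kg m⁻³, so water volume = 1.050×10^16 / 999.7 = 1.051×10^13 m³.
Δh = 1.051×10^13 / 3.48×10^14 = 0.0302 m.

≈ 0.0302 m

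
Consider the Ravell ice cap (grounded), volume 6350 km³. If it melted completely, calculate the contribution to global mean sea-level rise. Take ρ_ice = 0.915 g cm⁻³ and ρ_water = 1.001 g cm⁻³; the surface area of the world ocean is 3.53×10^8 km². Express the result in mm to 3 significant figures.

≈ 16.4 mm

Ravell: 6350 km³ × (915/1001) = 5804 km³ of water.
Spread over 3.53×10^14 m² of ocean, Δh = 5.804×10^12 / 3.53×10^14 = 0.0164 m = 16.4 mm.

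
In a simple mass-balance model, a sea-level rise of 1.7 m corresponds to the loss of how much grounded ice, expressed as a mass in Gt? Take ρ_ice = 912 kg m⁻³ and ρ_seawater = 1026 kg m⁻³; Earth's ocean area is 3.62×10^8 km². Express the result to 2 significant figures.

Required water volume = Δh × A = 1.7 m × 3.62×10^14 m² = 6.154×10^14 m³.
ρ_w = 1026 kg m⁻³, so the mass of water = 6.154×10^14 m³ × 1026 kg m⁻³ = 6.314×10^17 kg = 6.3×10^5 Gt (and the same mass of ice, by conservation).

≈ 6.3×10^5 Gt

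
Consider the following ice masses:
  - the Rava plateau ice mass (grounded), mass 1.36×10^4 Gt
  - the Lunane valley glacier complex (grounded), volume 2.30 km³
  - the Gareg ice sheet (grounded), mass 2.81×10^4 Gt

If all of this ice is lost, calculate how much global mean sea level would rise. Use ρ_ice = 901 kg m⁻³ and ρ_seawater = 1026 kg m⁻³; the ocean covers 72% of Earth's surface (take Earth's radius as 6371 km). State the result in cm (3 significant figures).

≈ 11.1 cm

Rava: 1.36×10^4 Gt = 1.360×10^16 kg; dividing by ρ_w = 1026 kg m⁻³ gives 1.326×10^13 m³ of water.
Lunane: 2.30 km³ × (901/1026) = 2.020 km³ of water.
Gareg: 2.81×10^4 Gt = 2.810×10^16 kg; dividing by ρ_w = 1026 kg m⁻³ gives 2.739×10^13 m³ of water.
Total added water ≈ 4.065×10^13 m³ over 3.67×10^14 m² → Δh = 0.111 m = 11.1 cm.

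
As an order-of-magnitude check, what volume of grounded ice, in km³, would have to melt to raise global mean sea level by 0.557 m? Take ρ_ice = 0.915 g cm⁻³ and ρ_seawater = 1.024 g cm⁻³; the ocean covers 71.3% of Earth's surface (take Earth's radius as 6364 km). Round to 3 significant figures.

Required water volume = Δh × A = 0.557 m × 3.63×10^14 m² = 2.021×10^14 m³ = 2.021×10^5 km³.
Ice volume = water volume × ρ_w/ρ_ice = 2.021×10^5 × 1024/915 = 2.26×10^5 km³.

≈ 2.26×10^5 km³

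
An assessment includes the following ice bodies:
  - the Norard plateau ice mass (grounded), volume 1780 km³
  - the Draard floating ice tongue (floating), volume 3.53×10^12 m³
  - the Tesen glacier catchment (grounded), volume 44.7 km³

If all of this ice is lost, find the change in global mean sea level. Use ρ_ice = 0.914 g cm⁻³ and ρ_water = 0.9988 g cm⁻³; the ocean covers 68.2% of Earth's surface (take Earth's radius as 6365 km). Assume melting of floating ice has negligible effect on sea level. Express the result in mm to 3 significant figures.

Norard: 1780 km³ × (914/998.8) = 1629 km³ of water.
The Draard floating ice tongue is floating and already displaces its own weight of water, so its melt adds essentially nothing to sea level.
Tesen: 44.7 km³ × (914/998.8) = 40.90 km³ of water.
Total added water ≈ 1.670×10^12 m³ over 3.47×10^14 m² → Δh = 4.81×10^-3 m = 4.81 mm.

≈ 4.81 mm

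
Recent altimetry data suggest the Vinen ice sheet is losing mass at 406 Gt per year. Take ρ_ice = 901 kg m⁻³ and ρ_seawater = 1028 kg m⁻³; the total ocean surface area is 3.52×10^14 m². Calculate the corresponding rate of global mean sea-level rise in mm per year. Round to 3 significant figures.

ρ_w = 1028 kg m⁻³. Annual water volume added = 406 Gt / ρ_w = 4.060×10^14 kg / 1028 kg m⁻³ = 3.949×10^11 m³.
Δh per year = 3.949×10^11 / 3.52×10^14 = 1.12×10^-3 m = 1.12 mm.

≈ 1.12 mm/yr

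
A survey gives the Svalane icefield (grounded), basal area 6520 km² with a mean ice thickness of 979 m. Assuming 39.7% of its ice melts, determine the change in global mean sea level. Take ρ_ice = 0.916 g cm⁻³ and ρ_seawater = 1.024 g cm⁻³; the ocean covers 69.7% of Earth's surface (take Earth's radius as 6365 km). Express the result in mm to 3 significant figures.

Svalane: ice volume = 6520 km² × 979 m = 6383 km³; 0.397 × 6383 × (916/1024) = 2267 km³ of water.
Spread over 3.55×10^14 m² of ocean, Δh = 2.267×10^12 / 3.55×10^14 = 6.39×10^-3 m = 6.39 mm.

≈ 6.39 mm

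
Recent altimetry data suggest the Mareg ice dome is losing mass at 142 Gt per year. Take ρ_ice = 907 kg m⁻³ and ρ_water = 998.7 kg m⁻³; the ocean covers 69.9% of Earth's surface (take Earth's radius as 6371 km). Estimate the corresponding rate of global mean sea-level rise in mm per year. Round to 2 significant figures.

≈ 0.40 mm/yr

ρ_w = 998.7 kg m⁻³. Annual water volume added = 142 Gt / ρ_w = 1.420×10^14 kg / 998.7 kg m⁻³ = 1.422×10^11 m³.
Δh per year = 1.422×10^11 / 3.57×10^14 = 3.99×10^-4 m = 0.40 mm.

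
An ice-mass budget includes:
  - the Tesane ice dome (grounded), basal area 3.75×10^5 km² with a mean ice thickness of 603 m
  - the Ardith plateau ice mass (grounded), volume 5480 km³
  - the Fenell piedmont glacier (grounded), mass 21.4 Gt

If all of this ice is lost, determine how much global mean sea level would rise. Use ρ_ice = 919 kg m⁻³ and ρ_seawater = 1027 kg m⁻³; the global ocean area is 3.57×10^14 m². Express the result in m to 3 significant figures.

≈ 0.581 m

Tesane: ice volume = 3.75×10^5 km² × 603 m = 2.261×10^5 km³; 2.261×10^5 × (919/1027) = 2.023×10^5 km³ of water.
Ardith: 5480 km³ × (919/1027) = 4904 km³ of water.
Fenell: 21.4 Gt = 2.140×10^13 kg; dividing by ρ_w = 1027 kg m⁻³ gives 2.084×10^10 m³ of water.
Total added water ≈ 2.073×10^14 m³ over 3.57×10^14 m² → Δh = 0.581 m.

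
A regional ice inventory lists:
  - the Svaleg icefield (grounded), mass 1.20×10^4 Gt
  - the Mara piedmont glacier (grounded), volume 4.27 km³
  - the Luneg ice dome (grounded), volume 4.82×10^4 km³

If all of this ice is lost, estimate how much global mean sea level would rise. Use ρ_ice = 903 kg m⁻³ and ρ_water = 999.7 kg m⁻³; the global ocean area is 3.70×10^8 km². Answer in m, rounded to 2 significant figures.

Svaleg: 1.20×10^4 Gt = 1.200×10^16 kg; dividing by ρ_w = 999.7 kg m⁻³ gives 1.200×10^13 m³ of water.
Mara: 4.27 km³ × (903/999.7) = 3.857 km³ of water.
Luneg: 4.82×10^4 km³ × (903/999.7) = 4.354×10^4 km³ of water.
Total added water ≈ 5.555×10^13 m³ over 3.70×10^14 m² → Δh = 0.150 m.

≈ 0.15 m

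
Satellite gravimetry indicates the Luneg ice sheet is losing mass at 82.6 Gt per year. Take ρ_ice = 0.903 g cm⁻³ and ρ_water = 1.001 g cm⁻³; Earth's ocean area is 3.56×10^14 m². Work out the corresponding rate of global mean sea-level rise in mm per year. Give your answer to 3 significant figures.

≈ 0.232 mm/yr

ρ_w = 1.001 g cm⁻³ = 1001 kg m⁻³. Annual water volume added = 82.6 Gt / ρ_w = 8.260×10^13 kg / 1001 kg m⁻³ = 8.252×10^10 m³.
Δh per year = 8.252×10^10 / 3.56×10^14 = 2.32×10^-4 m = 0.232 mm.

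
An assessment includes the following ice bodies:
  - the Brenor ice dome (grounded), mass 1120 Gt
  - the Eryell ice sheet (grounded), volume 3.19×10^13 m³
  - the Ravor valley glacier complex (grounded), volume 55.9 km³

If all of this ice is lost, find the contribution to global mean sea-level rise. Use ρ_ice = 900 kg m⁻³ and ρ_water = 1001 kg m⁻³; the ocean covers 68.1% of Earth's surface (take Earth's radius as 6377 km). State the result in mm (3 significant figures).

≈ 85.8 mm

Brenor: 1120 Gt = 1.120×10^15 kg; dividing by ρ_w = 1001 kg m⁻³ gives 1.119×10^12 m³ of water.
Eryell: 3.19×10^13 m³ × (900/1001) = 2.868×10^13 m³ of water.
Ravor: 55.9 km³ × (900/1001) = 50.26 km³ of water.
Total added water ≈ 2.985×10^13 m³ over 3.48×10^14 m² → Δh = 0.0858 m = 85.8 mm.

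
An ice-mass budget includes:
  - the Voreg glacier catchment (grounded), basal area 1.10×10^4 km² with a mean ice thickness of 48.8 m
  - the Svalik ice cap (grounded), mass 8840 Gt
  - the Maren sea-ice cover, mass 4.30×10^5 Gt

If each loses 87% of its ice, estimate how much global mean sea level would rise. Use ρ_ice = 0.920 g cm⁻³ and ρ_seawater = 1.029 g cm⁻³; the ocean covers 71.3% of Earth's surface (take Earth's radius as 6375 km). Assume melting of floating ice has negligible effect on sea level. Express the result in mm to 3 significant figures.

≈ 21.7 mm

Voreg: ice volume = 1.10×10^4 km² × 48.8 m = 536.8 km³; 0.87 × 536.8 × (920/1029) = 417.5 km³ of water.
Svalik: 0.87 × 8840 Gt = 7.691×10^15 kg; dividing by ρ_w = 1.029 g cm⁻³ = 1029 kg m⁻³ gives 7.474×10^12 m³ of water.
The Maren sea-ice cover is floating and already displaces its own weight of water, so its melt adds essentially nothing to sea level.
Total added water ≈ 7.892×10^12 m³ over 3.64×10^14 m² → Δh = 0.0217 m = 21.7 mm.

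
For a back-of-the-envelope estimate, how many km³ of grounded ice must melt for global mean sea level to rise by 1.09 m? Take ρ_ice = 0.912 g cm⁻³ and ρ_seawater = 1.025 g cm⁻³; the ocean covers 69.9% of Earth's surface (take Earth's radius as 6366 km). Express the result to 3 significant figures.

≈ 4.36×10^5 km³

Required water volume = Δh × A = 1.09 m × 3.56×10^14 m² = 3.880×10^14 m³ = 3.880×10^5 km³.
Ice volume = water volume × ρ_w/ρ_ice = 3.880×10^5 × 1025/912 = 4.36×10^5 km³.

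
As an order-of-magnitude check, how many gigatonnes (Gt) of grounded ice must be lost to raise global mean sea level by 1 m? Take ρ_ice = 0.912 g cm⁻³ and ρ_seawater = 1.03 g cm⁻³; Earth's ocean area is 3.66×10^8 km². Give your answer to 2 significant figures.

Required water volume = Δh × A = 1 m × 3.66×10^14 m² = 3.660×10^14 m³.
ρ_w = 1.03 g cm⁻³ = 1030 kg m⁻³, so the mass of water = 3.660×10^14 m³ × 1030 kg m⁻³ = 3.770×10^17 kg = 3.8×10^5 Gt (and the same mass of ice, by conservation).

≈ 3.8×10^5 Gt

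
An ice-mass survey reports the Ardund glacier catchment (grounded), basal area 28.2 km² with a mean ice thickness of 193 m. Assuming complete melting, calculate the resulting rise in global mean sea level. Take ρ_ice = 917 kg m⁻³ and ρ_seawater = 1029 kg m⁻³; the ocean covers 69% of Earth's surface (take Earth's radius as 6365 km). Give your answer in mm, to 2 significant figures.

≈ 0.014 mm

Ardund: ice volume = 28.2 km² × 193 m = 5.443 km³; 5.443 × (917/1029) = 4.850 km³ of water.
Spread over 3.51×10^14 m² of ocean, Δh = 4.850×10^9 / 3.51×10^14 = 1.38×10^-5 m = 0.014 mm.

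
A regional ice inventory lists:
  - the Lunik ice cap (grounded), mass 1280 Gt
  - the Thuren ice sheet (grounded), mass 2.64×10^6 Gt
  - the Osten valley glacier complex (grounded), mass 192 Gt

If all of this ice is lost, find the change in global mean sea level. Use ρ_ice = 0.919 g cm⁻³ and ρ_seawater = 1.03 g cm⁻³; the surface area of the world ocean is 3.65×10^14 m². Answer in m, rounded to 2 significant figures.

≈ 7.0 m

Lunik: 1280 Gt = 1.280×10^15 kg; dividing by ρ_w = 1.03 g cm⁻³ = 1030 kg m⁻³ gives 1.243×10^12 m³ of water.
Thuren: 2.64×10^6 Gt = 2.640×10^18 kg; dividing by ρ_w = 1030 kg m⁻³ gives 2.563×10^15 m³ of water.
Osten: 192 Gt = 1.920×10^14 kg; dividing by ρ_w = 1030 kg m⁻³ gives 1.864×10^11 m³ of water.
Total added water ≈ 2.565×10^15 m³ over 3.65×10^14 m² → Δh = 7.03 m.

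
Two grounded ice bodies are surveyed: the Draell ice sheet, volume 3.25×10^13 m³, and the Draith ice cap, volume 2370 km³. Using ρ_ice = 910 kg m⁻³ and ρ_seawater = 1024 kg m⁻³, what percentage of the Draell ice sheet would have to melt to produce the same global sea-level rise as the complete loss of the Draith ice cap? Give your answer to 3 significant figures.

Equal sea-level rise means equal mass of meltwater, i.e. equal mass of ice lost.
Ice mass of Draith: 2.157×10^15 kg; ice mass of Draell: 2.958×10^16 kg.
Fraction required = 2.157×10^15 / 2.958×10^16 = 0.0729 → 7.29 %.

≈ 7.29 %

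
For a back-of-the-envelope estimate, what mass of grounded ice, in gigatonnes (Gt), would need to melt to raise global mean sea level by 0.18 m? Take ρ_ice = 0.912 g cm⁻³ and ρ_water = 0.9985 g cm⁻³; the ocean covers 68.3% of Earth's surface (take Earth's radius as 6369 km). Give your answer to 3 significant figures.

≈ 6.26×10^4 Gt

Required water volume = Δh × A = 0.18 m × 3.48×10^14 m² = 6.267×10^13 m³.
ρ_w = 0.9985 g cm⁻³ = 998.5 kg m⁻³, so the mass of water = 6.267×10^13 m³ × 998.5 kg m⁻³ = 6.257×10^16 kg = 6.26×10^4 Gt (and the same mass of ice, by conservation).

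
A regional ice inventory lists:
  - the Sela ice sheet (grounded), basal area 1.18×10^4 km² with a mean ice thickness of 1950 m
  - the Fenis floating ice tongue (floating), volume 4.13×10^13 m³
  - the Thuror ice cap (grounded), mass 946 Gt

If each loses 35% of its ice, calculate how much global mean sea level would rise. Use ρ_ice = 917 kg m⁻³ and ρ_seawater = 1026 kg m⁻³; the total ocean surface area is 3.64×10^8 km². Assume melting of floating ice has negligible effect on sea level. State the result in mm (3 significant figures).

≈ 20.7 mm

Sela: ice volume = 1.18×10^4 km² × 1950 m = 2.301×10^4 km³; 0.35 × 2.301×10^4 × (917/1026) = 7198 km³ of water.
The Fenis floating ice tongue is floating and already displaces its own weight of water, so its melt adds essentially nothing to sea level.
Thuror: 0.35 × 946 Gt = 3.311×10^14 kg; dividing by ρ_w = 1026 kg m⁻³ gives 3.227×10^11 m³ of water.
Total added water ≈ 7.521×10^12 m³ over 3.64×10^14 m² → Δh = 0.0207 m = 20.7 mm.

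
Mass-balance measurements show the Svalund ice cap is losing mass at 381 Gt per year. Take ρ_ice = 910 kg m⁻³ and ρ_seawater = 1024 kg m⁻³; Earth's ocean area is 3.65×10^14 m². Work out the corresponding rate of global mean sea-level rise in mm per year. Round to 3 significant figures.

ρ_w = 1024 kg m⁻³. Annual water volume added = 381 Gt / ρ_w = 3.810×10^14 kg / 1024 kg m⁻³ = 3.721×10^11 m³.
Δh per year = 3.721×10^11 / 3.65×10^14 = 1.02×10^-3 m = 1.02 mm.

≈ 1.02 mm/yr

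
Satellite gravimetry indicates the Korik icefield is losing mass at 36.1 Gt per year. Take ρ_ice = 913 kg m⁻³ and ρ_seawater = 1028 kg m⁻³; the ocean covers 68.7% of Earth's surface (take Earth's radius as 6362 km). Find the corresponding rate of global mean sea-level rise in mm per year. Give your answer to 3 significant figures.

≈ 0.100 mm/yr

ρ_w = 1028 kg m⁻³. Annual water volume added = 36.1 Gt / ρ_w = 3.610×10^13 kg / 1028 kg m⁻³ = 3.512×10^10 m³.
Δh per year = 3.512×10^10 / 3.49×10^14 = 1.00×10^-4 m = 0.100 mm.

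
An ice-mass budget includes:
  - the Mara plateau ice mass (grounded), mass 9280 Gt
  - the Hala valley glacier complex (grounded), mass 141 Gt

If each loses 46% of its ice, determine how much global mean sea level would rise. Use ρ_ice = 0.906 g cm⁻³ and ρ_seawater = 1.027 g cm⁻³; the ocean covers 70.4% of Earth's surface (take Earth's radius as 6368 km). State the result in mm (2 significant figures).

Mara: 0.46 × 9280 Gt = 4.269×10^15 kg; dividing by ρ_w = 1.027 g cm⁻³ = 1027 kg m⁻³ gives 4.157×10^12 m³ of water.
Hala: 0.46 × 141 Gt = 6.486×10^13 kg; dividing by ρ_w = 1027 kg m⁻³ gives 6.315×10^10 m³ of water.
Total added water ≈ 4.220×10^12 m³ over 3.59×10^14 m² → Δh = 0.0118 m = 12 mm.

≈ 12 mm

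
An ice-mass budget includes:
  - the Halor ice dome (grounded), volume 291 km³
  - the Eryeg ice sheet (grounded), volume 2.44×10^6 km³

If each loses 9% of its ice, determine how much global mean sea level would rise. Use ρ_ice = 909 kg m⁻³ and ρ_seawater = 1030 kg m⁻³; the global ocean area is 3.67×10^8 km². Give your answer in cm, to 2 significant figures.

≈ 53 cm

Halor: 0.09 × 291 km³ × (909/1030) = 23.11 km³ of water.
Eryeg: 0.09 × 2.44×10^6 km³ × (909/1030) = 1.938×10^5 km³ of water.
Total added water ≈ 1.938×10^14 m³ over 3.67×10^14 m² → Δh = 0.528 m = 53 cm.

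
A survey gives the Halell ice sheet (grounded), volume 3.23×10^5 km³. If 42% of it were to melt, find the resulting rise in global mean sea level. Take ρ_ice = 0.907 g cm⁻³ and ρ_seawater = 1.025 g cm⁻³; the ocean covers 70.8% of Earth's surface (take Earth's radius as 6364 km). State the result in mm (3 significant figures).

Halell: 0.42 × 3.23×10^5 km³ × (907/1025) = 1.200×10^5 km³ of water.
Spread over 3.60×10^14 m² of ocean, Δh = 1.200×10^14 / 3.60×10^14 = 0.333 m = 333 mm.

≈ 333 mm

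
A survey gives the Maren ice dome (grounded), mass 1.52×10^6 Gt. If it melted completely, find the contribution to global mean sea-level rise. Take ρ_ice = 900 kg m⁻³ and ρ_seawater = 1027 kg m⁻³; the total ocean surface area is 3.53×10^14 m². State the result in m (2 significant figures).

Maren: 1.52×10^6 Gt = 1.520×10^18 kg; dividing by ρ_w = 1027 kg m⁻³ gives 1.480×10^15 m³ of water.
Spread over 3.53×10^14 m² of ocean, Δh = 1.480×10^15 / 3.53×10^14 = 4.19 m.

≈ 4.2 m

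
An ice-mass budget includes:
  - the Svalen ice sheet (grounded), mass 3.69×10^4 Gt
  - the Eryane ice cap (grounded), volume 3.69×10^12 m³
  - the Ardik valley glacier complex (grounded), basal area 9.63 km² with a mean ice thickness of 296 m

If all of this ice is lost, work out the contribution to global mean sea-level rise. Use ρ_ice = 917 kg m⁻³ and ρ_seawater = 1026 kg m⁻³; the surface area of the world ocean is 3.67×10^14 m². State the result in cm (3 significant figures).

Svalen: 3.69×10^4 Gt = 3.690×10^16 kg; dividing by ρ_w = 1026 kg m⁻³ gives 3.596×10^13 m³ of water.
Eryane: 3.69×10^12 m³ × (917/1026) = 3.298×10^12 m³ of water.
Ardik: ice volume = 9.63 km² × 296 m = 2.850 km³; 2.850 × (917/1026) = 2.548 km³ of water.
Total added water ≈ 3.927×10^13 m³ over 3.67×10^14 m² → Δh = 0.107 m = 10.7 cm.

≈ 10.7 cm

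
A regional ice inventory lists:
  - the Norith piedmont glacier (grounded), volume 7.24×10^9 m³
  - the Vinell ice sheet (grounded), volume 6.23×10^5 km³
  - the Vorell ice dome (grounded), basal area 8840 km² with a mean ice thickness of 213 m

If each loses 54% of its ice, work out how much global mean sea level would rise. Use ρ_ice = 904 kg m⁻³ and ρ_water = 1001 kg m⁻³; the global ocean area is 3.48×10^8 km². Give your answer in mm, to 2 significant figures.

≈ 880 mm

Norith: 0.54 × 7.24×10^9 m³ × (904/1001) = 3.531×10^9 m³ of water.
Vinell: 0.54 × 6.23×10^5 km³ × (904/1001) = 3.038×10^5 km³ of water.
Vorell: ice volume = 8840 km² × 213 m = 1883 km³; 0.54 × 1883 × (904/1001) = 918.2 km³ of water.
Total added water ≈ 3.047×10^14 m³ over 3.48×10^14 m² → Δh = 0.876 m = 880 mm.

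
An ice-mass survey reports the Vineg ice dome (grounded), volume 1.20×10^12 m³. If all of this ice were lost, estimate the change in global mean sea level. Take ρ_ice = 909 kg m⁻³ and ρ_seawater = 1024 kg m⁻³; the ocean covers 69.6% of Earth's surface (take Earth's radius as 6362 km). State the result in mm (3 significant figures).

Vineg: 1.20×10^12 m³ × (909/1024) = 1.065×10^12 m³ of water.
Spread over 3.54×10^14 m² of ocean, Δh = 1.065×10^12 / 3.54×10^14 = 3.01×10^-3 m = 3.01 mm.

≈ 3.01 mm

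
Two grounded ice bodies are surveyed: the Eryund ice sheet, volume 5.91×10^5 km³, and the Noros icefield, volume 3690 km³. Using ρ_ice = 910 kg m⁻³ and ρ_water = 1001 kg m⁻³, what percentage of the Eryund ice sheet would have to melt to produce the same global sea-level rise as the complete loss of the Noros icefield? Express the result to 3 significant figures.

Equal sea-level rise means equal mass of meltwater, i.e. equal mass of ice lost.
Ice mass of Noros: 3.358×10^15 kg; ice mass of Eryund: 5.378×10^17 kg.
Fraction required = 3.358×10^15 / 5.378×10^17 = 6.24×10^-3 → 0.624 %.

≈ 0.624 %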